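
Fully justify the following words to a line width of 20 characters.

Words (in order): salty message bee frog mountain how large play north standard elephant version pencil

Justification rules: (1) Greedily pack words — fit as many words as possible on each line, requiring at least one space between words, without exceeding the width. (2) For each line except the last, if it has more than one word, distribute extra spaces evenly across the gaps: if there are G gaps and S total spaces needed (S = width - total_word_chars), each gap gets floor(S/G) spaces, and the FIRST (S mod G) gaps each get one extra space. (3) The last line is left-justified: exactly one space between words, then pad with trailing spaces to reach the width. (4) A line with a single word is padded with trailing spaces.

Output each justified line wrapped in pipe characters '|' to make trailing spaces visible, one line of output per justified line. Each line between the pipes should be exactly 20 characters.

Line 1: ['salty', 'message', 'bee'] (min_width=17, slack=3)
Line 2: ['frog', 'mountain', 'how'] (min_width=17, slack=3)
Line 3: ['large', 'play', 'north'] (min_width=16, slack=4)
Line 4: ['standard', 'elephant'] (min_width=17, slack=3)
Line 5: ['version', 'pencil'] (min_width=14, slack=6)

Answer: |salty   message  bee|
|frog   mountain  how|
|large   play   north|
|standard    elephant|
|version pencil      |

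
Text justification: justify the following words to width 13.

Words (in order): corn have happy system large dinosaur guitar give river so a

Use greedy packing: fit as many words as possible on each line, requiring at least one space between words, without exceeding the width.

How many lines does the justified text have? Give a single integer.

Answer: 6

Derivation:
Line 1: ['corn', 'have'] (min_width=9, slack=4)
Line 2: ['happy', 'system'] (min_width=12, slack=1)
Line 3: ['large'] (min_width=5, slack=8)
Line 4: ['dinosaur'] (min_width=8, slack=5)
Line 5: ['guitar', 'give'] (min_width=11, slack=2)
Line 6: ['river', 'so', 'a'] (min_width=10, slack=3)
Total lines: 6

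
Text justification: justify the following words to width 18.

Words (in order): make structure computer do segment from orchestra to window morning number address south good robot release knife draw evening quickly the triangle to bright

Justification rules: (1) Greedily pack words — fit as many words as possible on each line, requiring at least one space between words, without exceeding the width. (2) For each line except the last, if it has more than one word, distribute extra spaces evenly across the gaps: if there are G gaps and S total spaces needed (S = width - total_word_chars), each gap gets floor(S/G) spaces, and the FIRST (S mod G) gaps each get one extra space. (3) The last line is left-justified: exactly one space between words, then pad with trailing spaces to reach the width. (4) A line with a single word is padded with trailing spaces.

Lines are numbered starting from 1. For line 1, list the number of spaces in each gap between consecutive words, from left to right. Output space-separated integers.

Line 1: ['make', 'structure'] (min_width=14, slack=4)
Line 2: ['computer', 'do'] (min_width=11, slack=7)
Line 3: ['segment', 'from'] (min_width=12, slack=6)
Line 4: ['orchestra', 'to'] (min_width=12, slack=6)
Line 5: ['window', 'morning'] (min_width=14, slack=4)
Line 6: ['number', 'address'] (min_width=14, slack=4)
Line 7: ['south', 'good', 'robot'] (min_width=16, slack=2)
Line 8: ['release', 'knife', 'draw'] (min_width=18, slack=0)
Line 9: ['evening', 'quickly'] (min_width=15, slack=3)
Line 10: ['the', 'triangle', 'to'] (min_width=15, slack=3)
Line 11: ['bright'] (min_width=6, slack=12)

Answer: 5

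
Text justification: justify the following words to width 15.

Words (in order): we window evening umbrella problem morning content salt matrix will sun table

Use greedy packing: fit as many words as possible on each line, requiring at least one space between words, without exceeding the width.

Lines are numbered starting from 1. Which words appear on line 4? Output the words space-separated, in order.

Line 1: ['we', 'window'] (min_width=9, slack=6)
Line 2: ['evening'] (min_width=7, slack=8)
Line 3: ['umbrella'] (min_width=8, slack=7)
Line 4: ['problem', 'morning'] (min_width=15, slack=0)
Line 5: ['content', 'salt'] (min_width=12, slack=3)
Line 6: ['matrix', 'will', 'sun'] (min_width=15, slack=0)
Line 7: ['table'] (min_width=5, slack=10)

Answer: problem morning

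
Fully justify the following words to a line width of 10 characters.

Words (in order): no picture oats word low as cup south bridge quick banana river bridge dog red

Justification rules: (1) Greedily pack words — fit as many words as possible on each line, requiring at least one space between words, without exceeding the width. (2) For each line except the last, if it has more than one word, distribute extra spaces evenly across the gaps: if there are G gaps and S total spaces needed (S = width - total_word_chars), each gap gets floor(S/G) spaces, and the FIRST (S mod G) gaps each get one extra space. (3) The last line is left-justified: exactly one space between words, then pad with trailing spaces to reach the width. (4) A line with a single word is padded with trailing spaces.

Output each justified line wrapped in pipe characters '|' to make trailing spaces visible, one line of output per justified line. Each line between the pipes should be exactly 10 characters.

Line 1: ['no', 'picture'] (min_width=10, slack=0)
Line 2: ['oats', 'word'] (min_width=9, slack=1)
Line 3: ['low', 'as', 'cup'] (min_width=10, slack=0)
Line 4: ['south'] (min_width=5, slack=5)
Line 5: ['bridge'] (min_width=6, slack=4)
Line 6: ['quick'] (min_width=5, slack=5)
Line 7: ['banana'] (min_width=6, slack=4)
Line 8: ['river'] (min_width=5, slack=5)
Line 9: ['bridge', 'dog'] (min_width=10, slack=0)
Line 10: ['red'] (min_width=3, slack=7)

Answer: |no picture|
|oats  word|
|low as cup|
|south     |
|bridge    |
|quick     |
|banana    |
|river     |
|bridge dog|
|red       |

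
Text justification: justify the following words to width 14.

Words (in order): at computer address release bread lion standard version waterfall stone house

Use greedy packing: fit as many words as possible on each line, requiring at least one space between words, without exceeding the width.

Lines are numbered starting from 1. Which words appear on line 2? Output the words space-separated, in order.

Line 1: ['at', 'computer'] (min_width=11, slack=3)
Line 2: ['address'] (min_width=7, slack=7)
Line 3: ['release', 'bread'] (min_width=13, slack=1)
Line 4: ['lion', 'standard'] (min_width=13, slack=1)
Line 5: ['version'] (min_width=7, slack=7)
Line 6: ['waterfall'] (min_width=9, slack=5)
Line 7: ['stone', 'house'] (min_width=11, slack=3)

Answer: address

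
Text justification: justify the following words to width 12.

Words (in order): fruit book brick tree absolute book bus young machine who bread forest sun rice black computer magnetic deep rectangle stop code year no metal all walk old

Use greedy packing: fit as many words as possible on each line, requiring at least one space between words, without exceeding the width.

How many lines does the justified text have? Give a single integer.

Answer: 17

Derivation:
Line 1: ['fruit', 'book'] (min_width=10, slack=2)
Line 2: ['brick', 'tree'] (min_width=10, slack=2)
Line 3: ['absolute'] (min_width=8, slack=4)
Line 4: ['book', 'bus'] (min_width=8, slack=4)
Line 5: ['young'] (min_width=5, slack=7)
Line 6: ['machine', 'who'] (min_width=11, slack=1)
Line 7: ['bread', 'forest'] (min_width=12, slack=0)
Line 8: ['sun', 'rice'] (min_width=8, slack=4)
Line 9: ['black'] (min_width=5, slack=7)
Line 10: ['computer'] (min_width=8, slack=4)
Line 11: ['magnetic'] (min_width=8, slack=4)
Line 12: ['deep'] (min_width=4, slack=8)
Line 13: ['rectangle'] (min_width=9, slack=3)
Line 14: ['stop', 'code'] (min_width=9, slack=3)
Line 15: ['year', 'no'] (min_width=7, slack=5)
Line 16: ['metal', 'all'] (min_width=9, slack=3)
Line 17: ['walk', 'old'] (min_width=8, slack=4)
Total lines: 17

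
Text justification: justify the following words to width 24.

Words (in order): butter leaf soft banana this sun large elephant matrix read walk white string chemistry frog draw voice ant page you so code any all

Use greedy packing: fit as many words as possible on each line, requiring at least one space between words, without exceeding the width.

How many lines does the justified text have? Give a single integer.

Answer: 6

Derivation:
Line 1: ['butter', 'leaf', 'soft', 'banana'] (min_width=23, slack=1)
Line 2: ['this', 'sun', 'large', 'elephant'] (min_width=23, slack=1)
Line 3: ['matrix', 'read', 'walk', 'white'] (min_width=22, slack=2)
Line 4: ['string', 'chemistry', 'frog'] (min_width=21, slack=3)
Line 5: ['draw', 'voice', 'ant', 'page', 'you'] (min_width=23, slack=1)
Line 6: ['so', 'code', 'any', 'all'] (min_width=15, slack=9)
Total lines: 6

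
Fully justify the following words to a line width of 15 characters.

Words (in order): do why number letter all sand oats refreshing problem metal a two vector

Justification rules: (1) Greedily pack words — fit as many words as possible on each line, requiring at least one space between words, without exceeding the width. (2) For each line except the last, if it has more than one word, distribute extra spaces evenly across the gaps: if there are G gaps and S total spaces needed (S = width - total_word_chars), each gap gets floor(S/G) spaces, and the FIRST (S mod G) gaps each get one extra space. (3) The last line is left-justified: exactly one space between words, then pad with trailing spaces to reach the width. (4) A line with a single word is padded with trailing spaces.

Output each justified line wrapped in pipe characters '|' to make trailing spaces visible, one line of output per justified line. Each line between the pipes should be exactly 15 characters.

Line 1: ['do', 'why', 'number'] (min_width=13, slack=2)
Line 2: ['letter', 'all', 'sand'] (min_width=15, slack=0)
Line 3: ['oats', 'refreshing'] (min_width=15, slack=0)
Line 4: ['problem', 'metal', 'a'] (min_width=15, slack=0)
Line 5: ['two', 'vector'] (min_width=10, slack=5)

Answer: |do  why  number|
|letter all sand|
|oats refreshing|
|problem metal a|
|two vector     |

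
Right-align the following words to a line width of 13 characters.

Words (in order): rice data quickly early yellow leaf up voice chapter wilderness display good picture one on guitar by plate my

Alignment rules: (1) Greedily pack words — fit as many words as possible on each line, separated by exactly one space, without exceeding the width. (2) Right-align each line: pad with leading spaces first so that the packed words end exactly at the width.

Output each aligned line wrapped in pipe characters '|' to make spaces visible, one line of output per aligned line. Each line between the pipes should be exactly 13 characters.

Answer: |    rice data|
|quickly early|
|  yellow leaf|
|     up voice|
|      chapter|
|   wilderness|
| display good|
|  picture one|
| on guitar by|
|     plate my|

Derivation:
Line 1: ['rice', 'data'] (min_width=9, slack=4)
Line 2: ['quickly', 'early'] (min_width=13, slack=0)
Line 3: ['yellow', 'leaf'] (min_width=11, slack=2)
Line 4: ['up', 'voice'] (min_width=8, slack=5)
Line 5: ['chapter'] (min_width=7, slack=6)
Line 6: ['wilderness'] (min_width=10, slack=3)
Line 7: ['display', 'good'] (min_width=12, slack=1)
Line 8: ['picture', 'one'] (min_width=11, slack=2)
Line 9: ['on', 'guitar', 'by'] (min_width=12, slack=1)
Line 10: ['plate', 'my'] (min_width=8, slack=5)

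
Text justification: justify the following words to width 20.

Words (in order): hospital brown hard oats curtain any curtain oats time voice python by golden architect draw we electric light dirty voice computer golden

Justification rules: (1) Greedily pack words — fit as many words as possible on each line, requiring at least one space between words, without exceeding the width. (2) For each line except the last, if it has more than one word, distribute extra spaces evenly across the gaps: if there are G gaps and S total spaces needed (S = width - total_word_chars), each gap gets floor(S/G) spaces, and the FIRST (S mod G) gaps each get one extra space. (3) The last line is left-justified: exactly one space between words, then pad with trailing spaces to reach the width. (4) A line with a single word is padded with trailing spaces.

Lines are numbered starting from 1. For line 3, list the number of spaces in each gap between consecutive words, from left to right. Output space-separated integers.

Answer: 3 2

Derivation:
Line 1: ['hospital', 'brown', 'hard'] (min_width=19, slack=1)
Line 2: ['oats', 'curtain', 'any'] (min_width=16, slack=4)
Line 3: ['curtain', 'oats', 'time'] (min_width=17, slack=3)
Line 4: ['voice', 'python', 'by'] (min_width=15, slack=5)
Line 5: ['golden', 'architect'] (min_width=16, slack=4)
Line 6: ['draw', 'we', 'electric'] (min_width=16, slack=4)
Line 7: ['light', 'dirty', 'voice'] (min_width=17, slack=3)
Line 8: ['computer', 'golden'] (min_width=15, slack=5)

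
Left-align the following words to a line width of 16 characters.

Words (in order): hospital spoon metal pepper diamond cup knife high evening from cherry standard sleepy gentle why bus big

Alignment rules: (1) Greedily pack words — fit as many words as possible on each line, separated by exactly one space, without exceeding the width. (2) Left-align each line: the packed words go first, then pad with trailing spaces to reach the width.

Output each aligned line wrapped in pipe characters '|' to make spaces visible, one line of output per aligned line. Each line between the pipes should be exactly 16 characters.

Line 1: ['hospital', 'spoon'] (min_width=14, slack=2)
Line 2: ['metal', 'pepper'] (min_width=12, slack=4)
Line 3: ['diamond', 'cup'] (min_width=11, slack=5)
Line 4: ['knife', 'high'] (min_width=10, slack=6)
Line 5: ['evening', 'from'] (min_width=12, slack=4)
Line 6: ['cherry', 'standard'] (min_width=15, slack=1)
Line 7: ['sleepy', 'gentle'] (min_width=13, slack=3)
Line 8: ['why', 'bus', 'big'] (min_width=11, slack=5)

Answer: |hospital spoon  |
|metal pepper    |
|diamond cup     |
|knife high      |
|evening from    |
|cherry standard |
|sleepy gentle   |
|why bus big     |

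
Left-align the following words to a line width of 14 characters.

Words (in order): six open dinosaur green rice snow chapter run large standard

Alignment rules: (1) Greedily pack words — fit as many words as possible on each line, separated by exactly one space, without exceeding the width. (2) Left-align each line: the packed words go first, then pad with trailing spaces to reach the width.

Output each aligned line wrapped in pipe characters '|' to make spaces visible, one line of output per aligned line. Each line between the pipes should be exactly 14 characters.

Answer: |six open      |
|dinosaur green|
|rice snow     |
|chapter run   |
|large standard|

Derivation:
Line 1: ['six', 'open'] (min_width=8, slack=6)
Line 2: ['dinosaur', 'green'] (min_width=14, slack=0)
Line 3: ['rice', 'snow'] (min_width=9, slack=5)
Line 4: ['chapter', 'run'] (min_width=11, slack=3)
Line 5: ['large', 'standard'] (min_width=14, slack=0)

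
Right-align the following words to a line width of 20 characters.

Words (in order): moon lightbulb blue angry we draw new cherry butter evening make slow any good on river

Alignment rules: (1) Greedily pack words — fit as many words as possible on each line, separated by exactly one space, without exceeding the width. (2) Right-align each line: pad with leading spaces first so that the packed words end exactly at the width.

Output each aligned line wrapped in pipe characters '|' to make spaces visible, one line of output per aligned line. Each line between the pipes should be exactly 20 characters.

Line 1: ['moon', 'lightbulb', 'blue'] (min_width=19, slack=1)
Line 2: ['angry', 'we', 'draw', 'new'] (min_width=17, slack=3)
Line 3: ['cherry', 'butter'] (min_width=13, slack=7)
Line 4: ['evening', 'make', 'slow'] (min_width=17, slack=3)
Line 5: ['any', 'good', 'on', 'river'] (min_width=17, slack=3)

Answer: | moon lightbulb blue|
|   angry we draw new|
|       cherry butter|
|   evening make slow|
|   any good on river|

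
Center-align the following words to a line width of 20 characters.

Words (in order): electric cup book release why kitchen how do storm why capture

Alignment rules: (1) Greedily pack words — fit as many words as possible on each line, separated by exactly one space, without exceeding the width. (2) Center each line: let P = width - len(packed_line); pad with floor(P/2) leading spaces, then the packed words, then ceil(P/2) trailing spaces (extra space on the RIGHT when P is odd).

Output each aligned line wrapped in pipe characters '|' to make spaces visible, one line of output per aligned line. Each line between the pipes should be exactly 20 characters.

Line 1: ['electric', 'cup', 'book'] (min_width=17, slack=3)
Line 2: ['release', 'why', 'kitchen'] (min_width=19, slack=1)
Line 3: ['how', 'do', 'storm', 'why'] (min_width=16, slack=4)
Line 4: ['capture'] (min_width=7, slack=13)

Answer: | electric cup book  |
|release why kitchen |
|  how do storm why  |
|      capture       |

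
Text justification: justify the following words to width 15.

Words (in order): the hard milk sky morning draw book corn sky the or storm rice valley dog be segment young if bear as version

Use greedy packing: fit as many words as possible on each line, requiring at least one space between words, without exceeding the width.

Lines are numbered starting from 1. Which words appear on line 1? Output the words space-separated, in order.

Answer: the hard milk

Derivation:
Line 1: ['the', 'hard', 'milk'] (min_width=13, slack=2)
Line 2: ['sky', 'morning'] (min_width=11, slack=4)
Line 3: ['draw', 'book', 'corn'] (min_width=14, slack=1)
Line 4: ['sky', 'the', 'or'] (min_width=10, slack=5)
Line 5: ['storm', 'rice'] (min_width=10, slack=5)
Line 6: ['valley', 'dog', 'be'] (min_width=13, slack=2)
Line 7: ['segment', 'young'] (min_width=13, slack=2)
Line 8: ['if', 'bear', 'as'] (min_width=10, slack=5)
Line 9: ['version'] (min_width=7, slack=8)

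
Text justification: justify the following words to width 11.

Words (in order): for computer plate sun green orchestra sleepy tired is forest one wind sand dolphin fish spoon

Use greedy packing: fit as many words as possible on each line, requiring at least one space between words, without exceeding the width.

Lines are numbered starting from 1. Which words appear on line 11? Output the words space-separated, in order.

Line 1: ['for'] (min_width=3, slack=8)
Line 2: ['computer'] (min_width=8, slack=3)
Line 3: ['plate', 'sun'] (min_width=9, slack=2)
Line 4: ['green'] (min_width=5, slack=6)
Line 5: ['orchestra'] (min_width=9, slack=2)
Line 6: ['sleepy'] (min_width=6, slack=5)
Line 7: ['tired', 'is'] (min_width=8, slack=3)
Line 8: ['forest', 'one'] (min_width=10, slack=1)
Line 9: ['wind', 'sand'] (min_width=9, slack=2)
Line 10: ['dolphin'] (min_width=7, slack=4)
Line 11: ['fish', 'spoon'] (min_width=10, slack=1)

Answer: fish spoon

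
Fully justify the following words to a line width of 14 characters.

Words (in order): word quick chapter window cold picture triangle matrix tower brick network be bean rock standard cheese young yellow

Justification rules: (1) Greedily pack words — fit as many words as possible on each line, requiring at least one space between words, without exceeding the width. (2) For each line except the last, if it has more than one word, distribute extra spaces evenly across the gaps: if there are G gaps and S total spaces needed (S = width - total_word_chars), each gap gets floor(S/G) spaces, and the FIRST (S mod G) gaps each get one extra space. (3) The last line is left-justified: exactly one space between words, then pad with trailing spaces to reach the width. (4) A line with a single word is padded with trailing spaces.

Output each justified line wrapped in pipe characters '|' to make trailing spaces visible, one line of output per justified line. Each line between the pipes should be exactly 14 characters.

Answer: |word     quick|
|chapter window|
|cold   picture|
|triangle      |
|matrix   tower|
|brick  network|
|be  bean  rock|
|standard      |
|cheese   young|
|yellow        |

Derivation:
Line 1: ['word', 'quick'] (min_width=10, slack=4)
Line 2: ['chapter', 'window'] (min_width=14, slack=0)
Line 3: ['cold', 'picture'] (min_width=12, slack=2)
Line 4: ['triangle'] (min_width=8, slack=6)
Line 5: ['matrix', 'tower'] (min_width=12, slack=2)
Line 6: ['brick', 'network'] (min_width=13, slack=1)
Line 7: ['be', 'bean', 'rock'] (min_width=12, slack=2)
Line 8: ['standard'] (min_width=8, slack=6)
Line 9: ['cheese', 'young'] (min_width=12, slack=2)
Line 10: ['yellow'] (min_width=6, slack=8)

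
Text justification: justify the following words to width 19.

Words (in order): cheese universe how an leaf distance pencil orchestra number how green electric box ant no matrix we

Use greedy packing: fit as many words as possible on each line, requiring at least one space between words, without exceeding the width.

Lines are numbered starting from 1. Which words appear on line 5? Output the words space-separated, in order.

Answer: electric box ant no

Derivation:
Line 1: ['cheese', 'universe', 'how'] (min_width=19, slack=0)
Line 2: ['an', 'leaf', 'distance'] (min_width=16, slack=3)
Line 3: ['pencil', 'orchestra'] (min_width=16, slack=3)
Line 4: ['number', 'how', 'green'] (min_width=16, slack=3)
Line 5: ['electric', 'box', 'ant', 'no'] (min_width=19, slack=0)
Line 6: ['matrix', 'we'] (min_width=9, slack=10)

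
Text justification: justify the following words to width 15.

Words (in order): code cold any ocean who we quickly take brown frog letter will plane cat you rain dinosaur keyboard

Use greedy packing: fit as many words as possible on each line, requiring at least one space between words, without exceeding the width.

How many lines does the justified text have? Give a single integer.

Line 1: ['code', 'cold', 'any'] (min_width=13, slack=2)
Line 2: ['ocean', 'who', 'we'] (min_width=12, slack=3)
Line 3: ['quickly', 'take'] (min_width=12, slack=3)
Line 4: ['brown', 'frog'] (min_width=10, slack=5)
Line 5: ['letter', 'will'] (min_width=11, slack=4)
Line 6: ['plane', 'cat', 'you'] (min_width=13, slack=2)
Line 7: ['rain', 'dinosaur'] (min_width=13, slack=2)
Line 8: ['keyboard'] (min_width=8, slack=7)
Total lines: 8

Answer: 8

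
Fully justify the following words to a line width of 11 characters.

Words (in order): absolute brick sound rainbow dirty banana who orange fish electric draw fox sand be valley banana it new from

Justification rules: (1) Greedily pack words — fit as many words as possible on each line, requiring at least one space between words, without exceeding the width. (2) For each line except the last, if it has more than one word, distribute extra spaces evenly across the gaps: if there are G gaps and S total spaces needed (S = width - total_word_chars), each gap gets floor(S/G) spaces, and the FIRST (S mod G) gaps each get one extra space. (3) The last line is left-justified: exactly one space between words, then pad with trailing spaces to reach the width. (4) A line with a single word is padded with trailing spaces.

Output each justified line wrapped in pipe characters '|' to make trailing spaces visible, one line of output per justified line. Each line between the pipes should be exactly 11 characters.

Answer: |absolute   |
|brick sound|
|rainbow    |
|dirty      |
|banana  who|
|orange fish|
|electric   |
|draw    fox|
|sand     be|
|valley     |
|banana   it|
|new from   |

Derivation:
Line 1: ['absolute'] (min_width=8, slack=3)
Line 2: ['brick', 'sound'] (min_width=11, slack=0)
Line 3: ['rainbow'] (min_width=7, slack=4)
Line 4: ['dirty'] (min_width=5, slack=6)
Line 5: ['banana', 'who'] (min_width=10, slack=1)
Line 6: ['orange', 'fish'] (min_width=11, slack=0)
Line 7: ['electric'] (min_width=8, slack=3)
Line 8: ['draw', 'fox'] (min_width=8, slack=3)
Line 9: ['sand', 'be'] (min_width=7, slack=4)
Line 10: ['valley'] (min_width=6, slack=5)
Line 11: ['banana', 'it'] (min_width=9, slack=2)
Line 12: ['new', 'from'] (min_width=8, slack=3)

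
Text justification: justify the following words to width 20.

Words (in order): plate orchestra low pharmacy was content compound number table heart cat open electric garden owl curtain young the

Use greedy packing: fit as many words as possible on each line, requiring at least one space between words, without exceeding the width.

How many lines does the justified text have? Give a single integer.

Answer: 6

Derivation:
Line 1: ['plate', 'orchestra', 'low'] (min_width=19, slack=1)
Line 2: ['pharmacy', 'was', 'content'] (min_width=20, slack=0)
Line 3: ['compound', 'number'] (min_width=15, slack=5)
Line 4: ['table', 'heart', 'cat', 'open'] (min_width=20, slack=0)
Line 5: ['electric', 'garden', 'owl'] (min_width=19, slack=1)
Line 6: ['curtain', 'young', 'the'] (min_width=17, slack=3)
Total lines: 6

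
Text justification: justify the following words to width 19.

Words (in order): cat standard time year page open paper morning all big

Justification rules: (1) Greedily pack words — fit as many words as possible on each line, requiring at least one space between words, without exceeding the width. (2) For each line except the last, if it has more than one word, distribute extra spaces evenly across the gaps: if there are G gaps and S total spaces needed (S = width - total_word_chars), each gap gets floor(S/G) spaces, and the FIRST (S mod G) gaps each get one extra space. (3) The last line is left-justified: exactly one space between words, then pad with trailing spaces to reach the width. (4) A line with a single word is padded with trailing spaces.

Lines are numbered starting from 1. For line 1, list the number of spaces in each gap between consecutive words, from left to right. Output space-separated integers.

Line 1: ['cat', 'standard', 'time'] (min_width=17, slack=2)
Line 2: ['year', 'page', 'open'] (min_width=14, slack=5)
Line 3: ['paper', 'morning', 'all'] (min_width=17, slack=2)
Line 4: ['big'] (min_width=3, slack=16)

Answer: 2 2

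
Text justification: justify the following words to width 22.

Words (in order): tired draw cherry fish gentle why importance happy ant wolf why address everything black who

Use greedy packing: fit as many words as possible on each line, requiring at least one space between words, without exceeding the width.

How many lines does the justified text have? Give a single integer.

Answer: 5

Derivation:
Line 1: ['tired', 'draw', 'cherry', 'fish'] (min_width=22, slack=0)
Line 2: ['gentle', 'why', 'importance'] (min_width=21, slack=1)
Line 3: ['happy', 'ant', 'wolf', 'why'] (min_width=18, slack=4)
Line 4: ['address', 'everything'] (min_width=18, slack=4)
Line 5: ['black', 'who'] (min_width=9, slack=13)
Total lines: 5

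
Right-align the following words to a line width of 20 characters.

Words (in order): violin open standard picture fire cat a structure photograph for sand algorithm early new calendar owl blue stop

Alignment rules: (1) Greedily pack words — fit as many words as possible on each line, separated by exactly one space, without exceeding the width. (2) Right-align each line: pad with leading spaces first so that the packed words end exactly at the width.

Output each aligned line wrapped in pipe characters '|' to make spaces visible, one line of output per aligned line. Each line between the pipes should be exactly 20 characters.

Line 1: ['violin', 'open', 'standard'] (min_width=20, slack=0)
Line 2: ['picture', 'fire', 'cat', 'a'] (min_width=18, slack=2)
Line 3: ['structure', 'photograph'] (min_width=20, slack=0)
Line 4: ['for', 'sand', 'algorithm'] (min_width=18, slack=2)
Line 5: ['early', 'new', 'calendar'] (min_width=18, slack=2)
Line 6: ['owl', 'blue', 'stop'] (min_width=13, slack=7)

Answer: |violin open standard|
|  picture fire cat a|
|structure photograph|
|  for sand algorithm|
|  early new calendar|
|       owl blue stop|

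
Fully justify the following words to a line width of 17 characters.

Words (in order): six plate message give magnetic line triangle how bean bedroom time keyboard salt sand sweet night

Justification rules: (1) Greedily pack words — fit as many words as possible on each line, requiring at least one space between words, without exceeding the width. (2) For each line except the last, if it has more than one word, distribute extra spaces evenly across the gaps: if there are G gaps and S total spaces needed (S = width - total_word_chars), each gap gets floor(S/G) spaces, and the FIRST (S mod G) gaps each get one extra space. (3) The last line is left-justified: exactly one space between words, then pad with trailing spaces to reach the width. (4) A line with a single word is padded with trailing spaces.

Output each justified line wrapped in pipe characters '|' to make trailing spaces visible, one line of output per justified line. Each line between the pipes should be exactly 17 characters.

Answer: |six plate message|
|give     magnetic|
|line triangle how|
|bean bedroom time|
|keyboard     salt|
|sand sweet night |

Derivation:
Line 1: ['six', 'plate', 'message'] (min_width=17, slack=0)
Line 2: ['give', 'magnetic'] (min_width=13, slack=4)
Line 3: ['line', 'triangle', 'how'] (min_width=17, slack=0)
Line 4: ['bean', 'bedroom', 'time'] (min_width=17, slack=0)
Line 5: ['keyboard', 'salt'] (min_width=13, slack=4)
Line 6: ['sand', 'sweet', 'night'] (min_width=16, slack=1)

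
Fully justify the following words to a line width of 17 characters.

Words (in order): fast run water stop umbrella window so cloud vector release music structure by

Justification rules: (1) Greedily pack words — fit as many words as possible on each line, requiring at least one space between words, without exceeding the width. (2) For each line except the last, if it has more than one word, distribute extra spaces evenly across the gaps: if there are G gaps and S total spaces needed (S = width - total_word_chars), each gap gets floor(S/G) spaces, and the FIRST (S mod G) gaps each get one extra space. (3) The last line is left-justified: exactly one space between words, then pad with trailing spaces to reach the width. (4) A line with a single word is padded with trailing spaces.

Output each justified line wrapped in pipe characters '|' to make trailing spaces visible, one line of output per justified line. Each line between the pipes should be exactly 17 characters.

Line 1: ['fast', 'run', 'water'] (min_width=14, slack=3)
Line 2: ['stop', 'umbrella'] (min_width=13, slack=4)
Line 3: ['window', 'so', 'cloud'] (min_width=15, slack=2)
Line 4: ['vector', 'release'] (min_width=14, slack=3)
Line 5: ['music', 'structure'] (min_width=15, slack=2)
Line 6: ['by'] (min_width=2, slack=15)

Answer: |fast   run  water|
|stop     umbrella|
|window  so  cloud|
|vector    release|
|music   structure|
|by               |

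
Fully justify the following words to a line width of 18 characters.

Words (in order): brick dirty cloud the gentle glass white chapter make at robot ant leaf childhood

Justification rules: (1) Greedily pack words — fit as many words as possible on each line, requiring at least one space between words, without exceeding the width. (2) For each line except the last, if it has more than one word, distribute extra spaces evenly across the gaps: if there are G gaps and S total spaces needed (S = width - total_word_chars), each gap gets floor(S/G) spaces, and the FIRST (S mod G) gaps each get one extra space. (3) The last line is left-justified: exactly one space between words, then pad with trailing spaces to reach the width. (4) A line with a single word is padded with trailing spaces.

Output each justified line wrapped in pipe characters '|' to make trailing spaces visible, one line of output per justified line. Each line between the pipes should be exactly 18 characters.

Line 1: ['brick', 'dirty', 'cloud'] (min_width=17, slack=1)
Line 2: ['the', 'gentle', 'glass'] (min_width=16, slack=2)
Line 3: ['white', 'chapter', 'make'] (min_width=18, slack=0)
Line 4: ['at', 'robot', 'ant', 'leaf'] (min_width=17, slack=1)
Line 5: ['childhood'] (min_width=9, slack=9)

Answer: |brick  dirty cloud|
|the  gentle  glass|
|white chapter make|
|at  robot ant leaf|
|childhood         |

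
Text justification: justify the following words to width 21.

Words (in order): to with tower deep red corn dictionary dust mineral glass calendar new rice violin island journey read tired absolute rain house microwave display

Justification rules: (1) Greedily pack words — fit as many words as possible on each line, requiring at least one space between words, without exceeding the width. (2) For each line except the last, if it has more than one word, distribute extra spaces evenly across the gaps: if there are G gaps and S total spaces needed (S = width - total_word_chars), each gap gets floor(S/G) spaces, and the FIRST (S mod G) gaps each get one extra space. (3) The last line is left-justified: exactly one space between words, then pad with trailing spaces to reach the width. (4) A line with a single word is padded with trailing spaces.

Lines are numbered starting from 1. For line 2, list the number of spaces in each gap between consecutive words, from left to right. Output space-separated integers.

Answer: 2 2

Derivation:
Line 1: ['to', 'with', 'tower', 'deep'] (min_width=18, slack=3)
Line 2: ['red', 'corn', 'dictionary'] (min_width=19, slack=2)
Line 3: ['dust', 'mineral', 'glass'] (min_width=18, slack=3)
Line 4: ['calendar', 'new', 'rice'] (min_width=17, slack=4)
Line 5: ['violin', 'island', 'journey'] (min_width=21, slack=0)
Line 6: ['read', 'tired', 'absolute'] (min_width=19, slack=2)
Line 7: ['rain', 'house', 'microwave'] (min_width=20, slack=1)
Line 8: ['display'] (min_width=7, slack=14)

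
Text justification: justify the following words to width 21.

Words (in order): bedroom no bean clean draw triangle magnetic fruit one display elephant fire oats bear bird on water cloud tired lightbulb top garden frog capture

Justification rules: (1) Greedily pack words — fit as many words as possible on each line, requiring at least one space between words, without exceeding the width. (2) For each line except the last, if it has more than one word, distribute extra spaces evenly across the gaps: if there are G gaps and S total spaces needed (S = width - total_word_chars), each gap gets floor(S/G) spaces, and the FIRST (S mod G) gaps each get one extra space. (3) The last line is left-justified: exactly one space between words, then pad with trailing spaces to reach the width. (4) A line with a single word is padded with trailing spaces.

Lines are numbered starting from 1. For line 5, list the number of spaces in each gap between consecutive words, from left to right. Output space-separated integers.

Line 1: ['bedroom', 'no', 'bean', 'clean'] (min_width=21, slack=0)
Line 2: ['draw', 'triangle'] (min_width=13, slack=8)
Line 3: ['magnetic', 'fruit', 'one'] (min_width=18, slack=3)
Line 4: ['display', 'elephant', 'fire'] (min_width=21, slack=0)
Line 5: ['oats', 'bear', 'bird', 'on'] (min_width=17, slack=4)
Line 6: ['water', 'cloud', 'tired'] (min_width=17, slack=4)
Line 7: ['lightbulb', 'top', 'garden'] (min_width=20, slack=1)
Line 8: ['frog', 'capture'] (min_width=12, slack=9)

Answer: 3 2 2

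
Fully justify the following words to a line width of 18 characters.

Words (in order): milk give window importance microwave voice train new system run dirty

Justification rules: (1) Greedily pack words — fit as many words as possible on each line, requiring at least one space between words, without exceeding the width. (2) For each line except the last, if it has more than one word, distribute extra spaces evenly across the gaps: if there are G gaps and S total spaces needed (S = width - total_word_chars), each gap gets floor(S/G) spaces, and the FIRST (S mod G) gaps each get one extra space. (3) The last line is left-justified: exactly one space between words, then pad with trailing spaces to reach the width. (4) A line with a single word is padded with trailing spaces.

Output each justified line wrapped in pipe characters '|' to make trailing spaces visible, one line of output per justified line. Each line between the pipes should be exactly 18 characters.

Line 1: ['milk', 'give', 'window'] (min_width=16, slack=2)
Line 2: ['importance'] (min_width=10, slack=8)
Line 3: ['microwave', 'voice'] (min_width=15, slack=3)
Line 4: ['train', 'new', 'system'] (min_width=16, slack=2)
Line 5: ['run', 'dirty'] (min_width=9, slack=9)

Answer: |milk  give  window|
|importance        |
|microwave    voice|
|train  new  system|
|run dirty         |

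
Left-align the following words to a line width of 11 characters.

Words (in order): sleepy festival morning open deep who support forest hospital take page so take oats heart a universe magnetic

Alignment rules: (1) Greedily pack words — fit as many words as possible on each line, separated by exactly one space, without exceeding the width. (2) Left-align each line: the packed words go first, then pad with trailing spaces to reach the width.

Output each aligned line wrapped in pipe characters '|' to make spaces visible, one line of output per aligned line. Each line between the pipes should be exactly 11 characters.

Line 1: ['sleepy'] (min_width=6, slack=5)
Line 2: ['festival'] (min_width=8, slack=3)
Line 3: ['morning'] (min_width=7, slack=4)
Line 4: ['open', 'deep'] (min_width=9, slack=2)
Line 5: ['who', 'support'] (min_width=11, slack=0)
Line 6: ['forest'] (min_width=6, slack=5)
Line 7: ['hospital'] (min_width=8, slack=3)
Line 8: ['take', 'page'] (min_width=9, slack=2)
Line 9: ['so', 'take'] (min_width=7, slack=4)
Line 10: ['oats', 'heart'] (min_width=10, slack=1)
Line 11: ['a', 'universe'] (min_width=10, slack=1)
Line 12: ['magnetic'] (min_width=8, slack=3)

Answer: |sleepy     |
|festival   |
|morning    |
|open deep  |
|who support|
|forest     |
|hospital   |
|take page  |
|so take    |
|oats heart |
|a universe |
|magnetic   |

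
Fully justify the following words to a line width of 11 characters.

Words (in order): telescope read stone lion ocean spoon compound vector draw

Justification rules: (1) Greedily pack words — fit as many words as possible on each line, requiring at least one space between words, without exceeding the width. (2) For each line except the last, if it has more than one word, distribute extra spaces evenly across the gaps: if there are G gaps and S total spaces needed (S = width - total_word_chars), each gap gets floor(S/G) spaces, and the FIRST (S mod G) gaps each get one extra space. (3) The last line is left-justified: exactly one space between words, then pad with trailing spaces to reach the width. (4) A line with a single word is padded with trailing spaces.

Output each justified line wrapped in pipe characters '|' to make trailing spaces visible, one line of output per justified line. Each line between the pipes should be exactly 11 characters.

Line 1: ['telescope'] (min_width=9, slack=2)
Line 2: ['read', 'stone'] (min_width=10, slack=1)
Line 3: ['lion', 'ocean'] (min_width=10, slack=1)
Line 4: ['spoon'] (min_width=5, slack=6)
Line 5: ['compound'] (min_width=8, slack=3)
Line 6: ['vector', 'draw'] (min_width=11, slack=0)

Answer: |telescope  |
|read  stone|
|lion  ocean|
|spoon      |
|compound   |
|vector draw|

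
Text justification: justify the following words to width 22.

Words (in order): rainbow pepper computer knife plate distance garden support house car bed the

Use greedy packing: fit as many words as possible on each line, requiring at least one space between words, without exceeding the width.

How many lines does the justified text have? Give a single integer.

Line 1: ['rainbow', 'pepper'] (min_width=14, slack=8)
Line 2: ['computer', 'knife', 'plate'] (min_width=20, slack=2)
Line 3: ['distance', 'garden'] (min_width=15, slack=7)
Line 4: ['support', 'house', 'car', 'bed'] (min_width=21, slack=1)
Line 5: ['the'] (min_width=3, slack=19)
Total lines: 5

Answer: 5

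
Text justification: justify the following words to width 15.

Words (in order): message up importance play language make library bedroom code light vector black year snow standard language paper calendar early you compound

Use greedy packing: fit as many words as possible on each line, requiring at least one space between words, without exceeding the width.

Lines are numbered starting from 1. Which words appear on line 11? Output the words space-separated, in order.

Answer: you compound

Derivation:
Line 1: ['message', 'up'] (min_width=10, slack=5)
Line 2: ['importance', 'play'] (min_width=15, slack=0)
Line 3: ['language', 'make'] (min_width=13, slack=2)
Line 4: ['library', 'bedroom'] (min_width=15, slack=0)
Line 5: ['code', 'light'] (min_width=10, slack=5)
Line 6: ['vector', 'black'] (min_width=12, slack=3)
Line 7: ['year', 'snow'] (min_width=9, slack=6)
Line 8: ['standard'] (min_width=8, slack=7)
Line 9: ['language', 'paper'] (min_width=14, slack=1)
Line 10: ['calendar', 'early'] (min_width=14, slack=1)
Line 11: ['you', 'compound'] (min_width=12, slack=3)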